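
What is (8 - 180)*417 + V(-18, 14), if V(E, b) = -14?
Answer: -71738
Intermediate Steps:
(8 - 180)*417 + V(-18, 14) = (8 - 180)*417 - 14 = -172*417 - 14 = -71724 - 14 = -71738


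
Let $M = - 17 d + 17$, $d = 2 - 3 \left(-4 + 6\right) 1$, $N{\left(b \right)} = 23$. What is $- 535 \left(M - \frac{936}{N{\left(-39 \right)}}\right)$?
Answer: $- \frac{545165}{23} \approx -23703.0$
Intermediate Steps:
$d = -4$ ($d = 2 - 3 \cdot 2 \cdot 1 = 2 - 6 = -4$)
$M = 85$ ($M = \left(-17\right) \left(-4\right) + 17 = 68 + 17 = 85$)
$- 535 \left(M - \frac{936}{N{\left(-39 \right)}}\right) = - 535 \left(85 - \frac{936}{23}\right) = \left(-535\right) \frac{1019}{23} = - \frac{545165}{23}$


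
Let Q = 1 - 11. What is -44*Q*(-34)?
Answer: -14960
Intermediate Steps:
Q = -10
-44*Q*(-34) = -44*(-10)*(-34) = 440*(-34) = -14960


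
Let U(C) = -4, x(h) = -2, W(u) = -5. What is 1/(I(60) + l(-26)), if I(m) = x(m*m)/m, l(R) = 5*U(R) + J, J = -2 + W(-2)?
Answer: -30/811 ≈ -0.036991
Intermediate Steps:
J = -7 (J = -2 - 5 = -7)
l(R) = -27 (l(R) = 5*(-4) - 7 = -20 - 7 = -27)
I(m) = -2/m
1/(I(60) + l(-26)) = 1/(-2/60 - 27) = 1/(-2*1/60 - 27) = 1/(-1/30 - 27) = 1/(-811/30) = -30/811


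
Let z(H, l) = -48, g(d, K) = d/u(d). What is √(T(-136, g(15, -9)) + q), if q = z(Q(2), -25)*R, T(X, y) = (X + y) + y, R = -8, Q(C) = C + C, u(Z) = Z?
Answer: 5*√10 ≈ 15.811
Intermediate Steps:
Q(C) = 2*C
g(d, K) = 1 (g(d, K) = d/d = 1)
T(X, y) = X + 2*y
q = 384 (q = -48*(-8) = 384)
√(T(-136, g(15, -9)) + q) = √((-136 + 2*1) + 384) = √((-136 + 2) + 384) = √(-134 + 384) = √250 = 5*√10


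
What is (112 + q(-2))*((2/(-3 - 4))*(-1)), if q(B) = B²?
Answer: 232/7 ≈ 33.143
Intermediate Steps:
(112 + q(-2))*((2/(-3 - 4))*(-1)) = (112 + (-2)²)*((2/(-3 - 4))*(-1)) = (112 + 4)*((2/(-7))*(-1)) = 116*((2*(-⅐))*(-1)) = 116*(-2/7*(-1)) = 116*(2/7) = 232/7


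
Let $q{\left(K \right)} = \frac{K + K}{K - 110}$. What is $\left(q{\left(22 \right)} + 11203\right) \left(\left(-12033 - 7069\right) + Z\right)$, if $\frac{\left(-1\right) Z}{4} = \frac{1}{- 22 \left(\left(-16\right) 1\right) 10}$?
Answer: $- \frac{75324539041}{352} \approx -2.1399 \cdot 10^{8}$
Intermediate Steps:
$Z = - \frac{1}{880}$ ($Z = - \frac{4}{- 22 \left(\left(-16\right) 1\right) 10} = - \frac{4}{\left(-22\right) \left(-16\right) 10} = - \frac{4}{352 \cdot 10} = - \frac{4}{3520} = \left(-4\right) \frac{1}{3520} = - \frac{1}{880} \approx -0.0011364$)
$q{\left(K \right)} = \frac{2 K}{-110 + K}$
$\left(q{\left(22 \right)} + 11203\right) \left(\left(-12033 - 7069\right) + Z\right) = \left(2 \cdot 22 \frac{1}{-110 + 22} + 11203\right) \left(\left(-12033 - 7069\right) - \frac{1}{880}\right) = \left(2 \cdot 22 \frac{1}{-88} + 11203\right) \left(-19102 - \frac{1}{880}\right) = \left(2 \cdot 22 \left(- \frac{1}{88}\right) + 11203\right) \left(- \frac{16809761}{880}\right) = \left(- \frac{1}{2} + 11203\right) \left(- \frac{16809761}{880}\right) = \frac{22405}{2} \left(- \frac{16809761}{880}\right) = - \frac{75324539041}{352}$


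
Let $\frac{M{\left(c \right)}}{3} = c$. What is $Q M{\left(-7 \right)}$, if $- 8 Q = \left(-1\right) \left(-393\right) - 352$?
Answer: $\frac{861}{8} \approx 107.63$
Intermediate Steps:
$M{\left(c \right)} = 3 c$
$Q = - \frac{41}{8}$ ($Q = - \frac{\left(-1\right) \left(-393\right) - 352}{8} = - \frac{393 - 352}{8} = \left(- \frac{1}{8}\right) 41 = - \frac{41}{8} \approx -5.125$)
$Q M{\left(-7 \right)} = - \frac{41 \cdot 3 \left(-7\right)}{8} = \left(- \frac{41}{8}\right) \left(-21\right) = \frac{861}{8}$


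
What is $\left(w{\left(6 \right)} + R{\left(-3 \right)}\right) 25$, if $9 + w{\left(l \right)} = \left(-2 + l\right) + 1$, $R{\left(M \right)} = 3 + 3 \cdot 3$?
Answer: $200$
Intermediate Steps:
$R{\left(M \right)} = 12$ ($R{\left(M \right)} = 3 + 9 = 12$)
$w{\left(l \right)} = -10 + l$ ($w{\left(l \right)} = -9 + \left(\left(-2 + l\right) + 1\right) = -9 + \left(-1 + l\right) = -10 + l$)
$\left(w{\left(6 \right)} + R{\left(-3 \right)}\right) 25 = \left(\left(-10 + 6\right) + 12\right) 25 = \left(-4 + 12\right) 25 = 8 \cdot 25 = 200$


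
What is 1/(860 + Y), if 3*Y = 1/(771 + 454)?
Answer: 3675/3160501 ≈ 0.0011628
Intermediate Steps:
Y = 1/3675 (Y = 1/(3*(771 + 454)) = (⅓)/1225 = (⅓)*(1/1225) = 1/3675 ≈ 0.00027211)
1/(860 + Y) = 1/(860 + 1/3675) = 1/(3160501/3675) = 3675/3160501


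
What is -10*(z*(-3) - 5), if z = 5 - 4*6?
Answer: -520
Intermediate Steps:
z = -19 (z = 5 - 24 = -19)
-10*(z*(-3) - 5) = -10*(-19*(-3) - 5) = -10*(57 - 5) = -10*52 = -520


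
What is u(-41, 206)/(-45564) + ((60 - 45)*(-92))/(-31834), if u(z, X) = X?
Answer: 14080129/362621094 ≈ 0.038829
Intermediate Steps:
u(-41, 206)/(-45564) + ((60 - 45)*(-92))/(-31834) = 206/(-45564) + ((60 - 45)*(-92))/(-31834) = 206*(-1/45564) + (15*(-92))*(-1/31834) = -103/22782 - 1380*(-1/31834) = -103/22782 + 690/15917 = 14080129/362621094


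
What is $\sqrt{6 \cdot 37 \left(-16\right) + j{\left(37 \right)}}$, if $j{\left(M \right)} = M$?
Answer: $i \sqrt{3515} \approx 59.287 i$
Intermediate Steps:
$\sqrt{6 \cdot 37 \left(-16\right) + j{\left(37 \right)}} = \sqrt{6 \cdot 37 \left(-16\right) + 37} = \sqrt{222 \left(-16\right) + 37} = \sqrt{-3552 + 37} = \sqrt{-3515} = i \sqrt{3515}$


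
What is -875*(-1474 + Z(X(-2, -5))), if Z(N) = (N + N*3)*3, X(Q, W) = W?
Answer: 1342250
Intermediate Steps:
Z(N) = 12*N (Z(N) = (N + 3*N)*3 = (4*N)*3 = 12*N)
-875*(-1474 + Z(X(-2, -5))) = -875*(-1474 + 12*(-5)) = -875*(-1474 - 60) = -875*(-1534) = 1342250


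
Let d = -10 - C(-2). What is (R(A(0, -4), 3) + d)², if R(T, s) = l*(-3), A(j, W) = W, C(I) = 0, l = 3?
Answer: 361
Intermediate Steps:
d = -10 (d = -10 - 1*0 = -10 + 0 = -10)
R(T, s) = -9 (R(T, s) = 3*(-3) = -9)
(R(A(0, -4), 3) + d)² = (-9 - 10)² = (-19)² = 361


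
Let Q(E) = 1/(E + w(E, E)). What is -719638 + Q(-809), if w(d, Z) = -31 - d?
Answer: -22308779/31 ≈ -7.1964e+5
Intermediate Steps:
Q(E) = -1/31 (Q(E) = 1/(E + (-31 - E)) = 1/(-31) = -1/31)
-719638 + Q(-809) = -719638 - 1/31 = -22308779/31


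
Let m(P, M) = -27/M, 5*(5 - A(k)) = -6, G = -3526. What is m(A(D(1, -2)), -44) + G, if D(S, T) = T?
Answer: -155117/44 ≈ -3525.4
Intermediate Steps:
A(k) = 31/5 (A(k) = 5 - 1/5*(-6) = 5 + 6/5 = 31/5)
m(A(D(1, -2)), -44) + G = -27/(-44) - 3526 = -27*(-1/44) - 3526 = 27/44 - 3526 = -155117/44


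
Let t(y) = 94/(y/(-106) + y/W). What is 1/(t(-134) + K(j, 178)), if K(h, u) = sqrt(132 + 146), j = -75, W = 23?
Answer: -318606373/2266439479 - 30924721*sqrt(278)/4532878958 ≈ -0.25433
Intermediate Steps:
t(y) = 229172/(83*y) (t(y) = 94/(y/(-106) + y/23) = 94/(y*(-1/106) + y*(1/23)) = 94/(-y/106 + y/23) = 94/((83*y/2438)) = 94*(2438/(83*y)) = 229172/(83*y))
K(h, u) = sqrt(278)
1/(t(-134) + K(j, 178)) = 1/((229172/83)/(-134) + sqrt(278)) = 1/((229172/83)*(-1/134) + sqrt(278)) = 1/(-114586/5561 + sqrt(278))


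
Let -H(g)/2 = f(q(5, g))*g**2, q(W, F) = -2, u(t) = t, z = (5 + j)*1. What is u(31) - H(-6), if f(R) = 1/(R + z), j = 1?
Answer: 49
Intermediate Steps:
z = 6 (z = (5 + 1)*1 = 6*1 = 6)
f(R) = 1/(6 + R) (f(R) = 1/(R + 6) = 1/(6 + R))
H(g) = -g**2/2 (H(g) = -2*g**2/(6 - 2) = -2*g**2/4 = -g**2/2)
u(31) - H(-6) = 31 - (-1)*(-6)**2/2 = 31 - (-1)*36/2 = 31 - 1*(-18) = 31 + 18 = 49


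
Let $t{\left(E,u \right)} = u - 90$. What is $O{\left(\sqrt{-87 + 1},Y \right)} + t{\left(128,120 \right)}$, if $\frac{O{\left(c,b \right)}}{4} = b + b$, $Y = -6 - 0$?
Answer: $-18$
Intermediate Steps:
$t{\left(E,u \right)} = -90 + u$
$Y = -6$ ($Y = -6 + 0 = -6$)
$O{\left(c,b \right)} = 8 b$ ($O{\left(c,b \right)} = 4 \left(b + b\right) = 4 \cdot 2 b = 8 b$)
$O{\left(\sqrt{-87 + 1},Y \right)} + t{\left(128,120 \right)} = 8 \left(-6\right) + \left(-90 + 120\right) = -48 + 30 = -18$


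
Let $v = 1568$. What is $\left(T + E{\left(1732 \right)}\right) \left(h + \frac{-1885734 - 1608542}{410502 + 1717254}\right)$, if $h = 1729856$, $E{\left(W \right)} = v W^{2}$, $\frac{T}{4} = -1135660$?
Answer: $\frac{4324078622659163823280}{531939} \approx 8.1289 \cdot 10^{15}$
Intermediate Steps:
$T = -4542640$ ($T = 4 \left(-1135660\right) = -4542640$)
$E{\left(W \right)} = 1568 W^{2}$
$\left(T + E{\left(1732 \right)}\right) \left(h + \frac{-1885734 - 1608542}{410502 + 1717254}\right) = \left(-4542640 + 1568 \cdot 1732^{2}\right) \left(1729856 + \frac{-1885734 - 1608542}{410502 + 1717254}\right) = \left(-4542640 + 1568 \cdot 2999824\right) \left(1729856 - \frac{3494276}{2127756}\right) = \left(-4542640 + 4703724032\right) \left(1729856 - \frac{873569}{531939}\right) = 4699181392 \left(1729856 - \frac{873569}{531939}\right) = 4699181392 \cdot \frac{920176997215}{531939} = \frac{4324078622659163823280}{531939}$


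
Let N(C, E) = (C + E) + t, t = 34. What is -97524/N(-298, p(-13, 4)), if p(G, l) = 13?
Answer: 97524/251 ≈ 388.54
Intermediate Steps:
N(C, E) = 34 + C + E (N(C, E) = (C + E) + 34 = 34 + C + E)
-97524/N(-298, p(-13, 4)) = -97524/(34 - 298 + 13) = -97524/(-251) = -97524*(-1/251) = 97524/251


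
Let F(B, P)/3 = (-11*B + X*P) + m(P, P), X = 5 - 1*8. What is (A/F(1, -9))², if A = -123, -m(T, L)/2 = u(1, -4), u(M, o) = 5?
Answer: 1681/36 ≈ 46.694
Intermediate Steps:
m(T, L) = -10 (m(T, L) = -2*5 = -10)
X = -3 (X = 5 - 8 = -3)
F(B, P) = -30 - 33*B - 9*P (F(B, P) = 3*((-11*B - 3*P) - 10) = 3*(-10 - 11*B - 3*P) = -30 - 33*B - 9*P)
(A/F(1, -9))² = (-123/(-30 - 33*1 - 9*(-9)))² = (-123/(-30 - 33 + 81))² = (-123/18)² = (-123*1/18)² = (-41/6)² = 1681/36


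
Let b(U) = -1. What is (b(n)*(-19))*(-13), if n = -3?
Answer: -247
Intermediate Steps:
(b(n)*(-19))*(-13) = -1*(-19)*(-13) = 19*(-13) = -247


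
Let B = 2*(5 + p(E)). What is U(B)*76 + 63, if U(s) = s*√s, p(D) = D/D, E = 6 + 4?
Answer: 63 + 1824*√3 ≈ 3222.3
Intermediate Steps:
E = 10
p(D) = 1
B = 12 (B = 2*(5 + 1) = 2*6 = 12)
U(s) = s^(3/2)
U(B)*76 + 63 = 12^(3/2)*76 + 63 = (24*√3)*76 + 63 = 1824*√3 + 63 = 63 + 1824*√3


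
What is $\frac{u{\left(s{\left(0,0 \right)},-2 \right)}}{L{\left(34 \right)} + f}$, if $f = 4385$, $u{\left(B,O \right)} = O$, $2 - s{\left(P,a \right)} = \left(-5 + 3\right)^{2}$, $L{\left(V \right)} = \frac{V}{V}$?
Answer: $- \frac{1}{2193} \approx -0.000456$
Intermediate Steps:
$L{\left(V \right)} = 1$
$s{\left(P,a \right)} = -2$ ($s{\left(P,a \right)} = 2 - \left(-5 + 3\right)^{2} = 2 - \left(-2\right)^{2} = 2 - 4 = -2$)
$\frac{u{\left(s{\left(0,0 \right)},-2 \right)}}{L{\left(34 \right)} + f} = \frac{1}{1 + 4385} \left(-2\right) = \frac{1}{4386} \left(-2\right) = - \frac{1}{2193}$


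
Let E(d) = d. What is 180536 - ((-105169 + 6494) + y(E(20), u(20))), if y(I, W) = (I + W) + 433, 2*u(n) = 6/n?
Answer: 5575157/20 ≈ 2.7876e+5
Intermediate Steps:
u(n) = 3/n (u(n) = (6/n)/2 = 3/n)
y(I, W) = 433 + I + W
180536 - ((-105169 + 6494) + y(E(20), u(20))) = 180536 - ((-105169 + 6494) + (433 + 20 + 3/20)) = 180536 - (-98675 + (433 + 20 + 3*(1/20))) = 180536 - (-98675 + (433 + 20 + 3/20)) = 180536 - (-98675 + 9063/20) = 180536 - 1*(-1964437/20) = 180536 + 1964437/20 = 5575157/20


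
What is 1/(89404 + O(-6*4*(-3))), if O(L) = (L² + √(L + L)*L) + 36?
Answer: 1/95488 ≈ 1.0473e-5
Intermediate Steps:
O(L) = 36 + L² + √2*L^(3/2) (O(L) = (L² + √(2*L)*L) + 36 = (L² + (√2*√L)*L) + 36 = (L² + √2*L^(3/2)) + 36 = 36 + L² + √2*L^(3/2))
1/(89404 + O(-6*4*(-3))) = 1/(89404 + (36 + (-6*4*(-3))² + √2*(-6*4*(-3))^(3/2))) = 1/(89404 + (36 + (-24*(-3))² + √2*(-24*(-3))^(3/2))) = 1/(89404 + (36 + 72² + √2*72^(3/2))) = 1/(89404 + (36 + 5184 + √2*(432*√2))) = 1/(89404 + (36 + 5184 + 864)) = 1/(89404 + 6084) = 1/95488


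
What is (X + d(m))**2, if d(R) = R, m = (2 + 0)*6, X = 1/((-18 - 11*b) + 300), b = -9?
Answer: 20912329/145161 ≈ 144.06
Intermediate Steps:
X = 1/381 (X = 1/((-18 - 11*(-9)) + 300) = 1/((-18 + 99) + 300) = 1/(81 + 300) = 1/381 ≈ 0.0026247)
m = 12 (m = 2*6 = 12)
(X + d(m))**2 = (1/381 + 12)**2 = (4573/381)**2 = 20912329/145161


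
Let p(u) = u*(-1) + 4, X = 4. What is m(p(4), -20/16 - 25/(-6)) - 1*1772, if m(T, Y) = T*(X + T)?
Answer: -1772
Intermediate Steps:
p(u) = 4 - u (p(u) = -u + 4 = 4 - u)
m(T, Y) = T*(4 + T)
m(p(4), -20/16 - 25/(-6)) - 1*1772 = (4 - 1*4)*(4 + (4 - 1*4)) - 1*1772 = (4 - 4)*(4 + (4 - 4)) - 1772 = 0*(4 + 0) - 1772 = 0*4 - 1772 = 0 - 1772 = -1772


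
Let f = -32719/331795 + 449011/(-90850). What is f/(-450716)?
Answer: 30390425179/2717238377547400 ≈ 1.1184e-5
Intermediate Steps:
f = -30390425179/6028715150 (f = -32719*1/331795 + 449011*(-1/90850) = -32719/331795 - 449011/90850 = -30390425179/6028715150 ≈ -5.0409)
f/(-450716) = -30390425179/6028715150/(-450716) = -30390425179/6028715150*(-1/450716) = 30390425179/2717238377547400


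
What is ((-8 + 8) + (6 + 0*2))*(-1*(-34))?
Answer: 204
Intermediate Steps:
((-8 + 8) + (6 + 0*2))*(-1*(-34)) = (0 + (6 + 0))*34 = (0 + 6)*34 = 6*34 = 204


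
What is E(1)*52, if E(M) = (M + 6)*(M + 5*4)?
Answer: 7644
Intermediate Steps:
E(M) = (6 + M)*(20 + M) (E(M) = (6 + M)*(M + 20) = (6 + M)*(20 + M))
E(1)*52 = (120 + 1**2 + 26*1)*52 = (120 + 1 + 26)*52 = 147*52 = 7644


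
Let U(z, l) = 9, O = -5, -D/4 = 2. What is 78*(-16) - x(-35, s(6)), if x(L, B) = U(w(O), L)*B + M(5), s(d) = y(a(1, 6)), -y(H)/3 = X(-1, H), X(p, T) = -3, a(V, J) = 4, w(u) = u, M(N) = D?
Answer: -1321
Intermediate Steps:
D = -8 (D = -4*2 = -8)
M(N) = -8
y(H) = 9 (y(H) = -3*(-3) = 9)
s(d) = 9
x(L, B) = -8 + 9*B (x(L, B) = 9*B - 8 = -8 + 9*B)
78*(-16) - x(-35, s(6)) = 78*(-16) - (-8 + 9*9) = -1248 - (-8 + 81) = -1248 - 1*73 = -1248 - 73 = -1321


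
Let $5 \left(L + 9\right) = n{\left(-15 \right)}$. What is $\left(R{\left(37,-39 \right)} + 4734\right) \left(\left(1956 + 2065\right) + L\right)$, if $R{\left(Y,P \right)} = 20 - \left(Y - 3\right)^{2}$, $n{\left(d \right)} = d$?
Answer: $14424382$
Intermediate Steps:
$L = -12$ ($L = -9 + \frac{1}{5} \left(-15\right) = -9 - 3 = -12$)
$R{\left(Y,P \right)} = 20 - \left(-3 + Y\right)^{2}$
$\left(R{\left(37,-39 \right)} + 4734\right) \left(\left(1956 + 2065\right) + L\right) = \left(\left(20 - \left(-3 + 37\right)^{2}\right) + 4734\right) \left(\left(1956 + 2065\right) - 12\right) = \left(\left(20 - 34^{2}\right) + 4734\right) \left(4021 - 12\right) = \left(\left(20 - 1156\right) + 4734\right) 4009 = \left(-1136 + 4734\right) 4009 = 3598 \cdot 4009 = 14424382$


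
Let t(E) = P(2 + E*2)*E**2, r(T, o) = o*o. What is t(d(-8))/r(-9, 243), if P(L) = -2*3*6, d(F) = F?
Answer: -256/6561 ≈ -0.039018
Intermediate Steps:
r(T, o) = o**2
P(L) = -36 (P(L) = -6*6 = -36)
t(E) = -36*E**2
t(d(-8))/r(-9, 243) = (-36*(-8)**2)/(243**2) = -36*64/59049 = -2304*1/59049 = -256/6561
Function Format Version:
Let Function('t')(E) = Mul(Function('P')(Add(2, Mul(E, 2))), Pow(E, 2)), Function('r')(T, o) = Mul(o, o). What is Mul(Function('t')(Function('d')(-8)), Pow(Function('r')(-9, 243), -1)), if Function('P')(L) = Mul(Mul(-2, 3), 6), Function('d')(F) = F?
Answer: Rational(-256, 6561) ≈ -0.039018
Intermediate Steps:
Function('r')(T, o) = Pow(o, 2)
Function('P')(L) = -36 (Function('P')(L) = Mul(-6, 6) = -36)
Function('t')(E) = Mul(-36, Pow(E, 2))
Mul(Function('t')(Function('d')(-8)), Pow(Function('r')(-9, 243), -1)) = Mul(Mul(-36, Pow(-8, 2)), Pow(Pow(243, 2), -1)) = Mul(Mul(-36, 64), Pow(59049, -1)) = Mul(-2304, Rational(1, 59049)) = Rational(-256, 6561)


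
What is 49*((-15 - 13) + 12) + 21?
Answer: -763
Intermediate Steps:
49*((-15 - 13) + 12) + 21 = 49*(-28 + 12) + 21 = 49*(-16) + 21 = -784 + 21 = -763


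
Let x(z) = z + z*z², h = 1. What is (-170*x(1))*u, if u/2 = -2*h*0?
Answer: 0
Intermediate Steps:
u = 0 (u = 2*(-2*1*0) = 2*(-2*0) = 2*0 = 0)
x(z) = z + z³
(-170*x(1))*u = -170*(1 + 1³)*0 = -170*(1 + 1)*0 = -170*2*0 = -340*0 = 0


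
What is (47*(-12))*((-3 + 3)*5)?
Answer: 0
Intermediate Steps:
(47*(-12))*((-3 + 3)*5) = -0*5 = -564*0 = 0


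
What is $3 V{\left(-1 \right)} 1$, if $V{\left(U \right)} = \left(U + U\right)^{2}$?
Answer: $12$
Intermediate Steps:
$V{\left(U \right)} = 4 U^{2}$ ($V{\left(U \right)} = \left(2 U\right)^{2} = 4 U^{2}$)
$3 V{\left(-1 \right)} 1 = 3 \cdot 4 \left(-1\right)^{2} \cdot 1 = 3 \cdot 4 \cdot 1 \cdot 1 = 3 \cdot 4 \cdot 1 = 12 \cdot 1 = 12$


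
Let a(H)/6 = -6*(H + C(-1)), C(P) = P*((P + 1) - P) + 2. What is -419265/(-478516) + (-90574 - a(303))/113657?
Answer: 9548173025/54386693012 ≈ 0.17556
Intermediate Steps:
C(P) = 2 + P (C(P) = P*((1 + P) - P) + 2 = P*1 + 2 = P + 2 = 2 + P)
a(H) = -36 - 36*H (a(H) = 6*(-6*(H + (2 - 1))) = 6*(-6*(H + 1)) = 6*(-6*(1 + H)) = 6*(-6 - 6*H) = -36 - 36*H)
-419265/(-478516) + (-90574 - a(303))/113657 = -419265/(-478516) + (-90574 - (-36 - 36*303))/113657 = -419265*(-1/478516) + (-90574 - (-36 - 10908))*(1/113657) = 419265/478516 + (-90574 - 1*(-10944))*(1/113657) = 419265/478516 + (-90574 + 10944)*(1/113657) = 419265/478516 - 79630*1/113657 = 419265/478516 - 79630/113657 = 9548173025/54386693012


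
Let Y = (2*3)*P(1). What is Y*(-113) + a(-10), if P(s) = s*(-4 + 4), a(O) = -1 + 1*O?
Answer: -11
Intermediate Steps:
a(O) = -1 + O
P(s) = 0 (P(s) = s*0 = 0)
Y = 0 (Y = (2*3)*0 = 6*0 = 0)
Y*(-113) + a(-10) = 0*(-113) + (-1 - 10) = 0 - 11 = -11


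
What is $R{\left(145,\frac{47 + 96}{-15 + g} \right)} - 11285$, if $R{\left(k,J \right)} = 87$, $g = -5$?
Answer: $-11198$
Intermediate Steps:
$R{\left(145,\frac{47 + 96}{-15 + g} \right)} - 11285 = 87 - 11285 = -11198$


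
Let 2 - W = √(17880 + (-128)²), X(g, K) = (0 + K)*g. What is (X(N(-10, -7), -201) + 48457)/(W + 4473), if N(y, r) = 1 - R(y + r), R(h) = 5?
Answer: 220442975/19991361 + 98522*√8566/19991361 ≈ 11.483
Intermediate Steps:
N(y, r) = -4 (N(y, r) = 1 - 1*5 = 1 - 5 = -4)
X(g, K) = K*g
W = 2 - 2*√8566 (W = 2 - √(17880 + (-128)²) = 2 - √(17880 + 16384) = 2 - √34264 = 2 - 2*√8566 ≈ -183.11)
(X(N(-10, -7), -201) + 48457)/(W + 4473) = (-201*(-4) + 48457)/((2 - 2*√8566) + 4473) = (804 + 48457)/(4475 - 2*√8566) = 49261/(4475 - 2*√8566)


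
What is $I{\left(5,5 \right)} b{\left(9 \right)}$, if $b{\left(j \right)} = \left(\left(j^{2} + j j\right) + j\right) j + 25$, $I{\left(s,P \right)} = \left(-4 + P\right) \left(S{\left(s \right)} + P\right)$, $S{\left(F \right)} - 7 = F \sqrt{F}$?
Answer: $18768 + 7820 \sqrt{5} \approx 36254.0$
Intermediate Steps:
$S{\left(F \right)} = 7 + F^{\frac{3}{2}}$ ($S{\left(F \right)} = 7 + F \sqrt{F} = 7 + F^{\frac{3}{2}}$)
$I{\left(s,P \right)} = \left(-4 + P\right) \left(7 + P + s^{\frac{3}{2}}\right)$ ($I{\left(s,P \right)} = \left(-4 + P\right) \left(\left(7 + s^{\frac{3}{2}}\right) + P\right) = \left(-4 + P\right) \left(7 + P + s^{\frac{3}{2}}\right)$)
$b{\left(j \right)} = 25 + j \left(j + 2 j^{2}\right)$ ($b{\left(j \right)} = \left(\left(j^{2} + j^{2}\right) + j\right) j + 25 = \left(2 j^{2} + j\right) j + 25 = \left(j + 2 j^{2}\right) j + 25 = j \left(j + 2 j^{2}\right) + 25 = 25 + j \left(j + 2 j^{2}\right)$)
$I{\left(5,5 \right)} b{\left(9 \right)} = \left(-28 + 5^{2} - 4 \cdot 5^{\frac{3}{2}} + 3 \cdot 5 + 5 \cdot 5^{\frac{3}{2}}\right) \left(25 + 9^{2} + 2 \cdot 9^{3}\right) = \left(-28 + 25 - 4 \cdot 5 \sqrt{5} + 15 + 5 \cdot 5 \sqrt{5}\right) \left(25 + 81 + 2 \cdot 729\right) = \left(-28 + 25 - 20 \sqrt{5} + 15 + 25 \sqrt{5}\right) \left(25 + 81 + 1458\right) = \left(12 + 5 \sqrt{5}\right) 1564 = 18768 + 7820 \sqrt{5}$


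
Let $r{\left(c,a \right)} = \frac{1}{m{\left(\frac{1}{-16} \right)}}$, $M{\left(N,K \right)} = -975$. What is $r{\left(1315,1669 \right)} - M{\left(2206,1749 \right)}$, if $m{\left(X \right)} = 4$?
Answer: $\frac{3901}{4} \approx 975.25$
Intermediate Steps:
$r{\left(c,a \right)} = \frac{1}{4}$
$r{\left(1315,1669 \right)} - M{\left(2206,1749 \right)} = \frac{1}{4} - -975 = \frac{1}{4} + 975 = \frac{3901}{4}$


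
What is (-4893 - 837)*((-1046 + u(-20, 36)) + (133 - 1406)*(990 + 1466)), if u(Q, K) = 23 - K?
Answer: 17920844310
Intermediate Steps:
(-4893 - 837)*((-1046 + u(-20, 36)) + (133 - 1406)*(990 + 1466)) = (-4893 - 837)*((-1046 + (23 - 1*36)) + (133 - 1406)*(990 + 1466)) = -5730*((-1046 + (23 - 36)) - 1273*2456) = -5730*((-1046 - 13) - 3126488) = -5730*(-1059 - 3126488) = -5730*(-3127547) = 17920844310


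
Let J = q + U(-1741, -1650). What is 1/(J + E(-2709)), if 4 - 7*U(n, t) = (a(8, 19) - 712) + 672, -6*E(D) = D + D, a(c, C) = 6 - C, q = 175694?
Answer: 7/1236236 ≈ 5.6623e-6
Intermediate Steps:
E(D) = -D/3 (E(D) = -(D + D)/6 = -D/3)
U(n, t) = 57/7 (U(n, t) = 4/7 - (((6 - 1*19) - 712) + 672)/7 = 4/7 - (((6 - 19) - 712) + 672)/7 = 4/7 - ((-13 - 712) + 672)/7 = 4/7 - (-725 + 672)/7 = 4/7 - ⅐*(-53) = 4/7 + 53/7 = 57/7)
J = 1229915/7 (J = 175694 + 57/7 = 1229915/7 ≈ 1.7570e+5)
1/(J + E(-2709)) = 1/(1229915/7 - ⅓*(-2709)) = 1/(1229915/7 + 903) = 1/(1236236/7) = 7/1236236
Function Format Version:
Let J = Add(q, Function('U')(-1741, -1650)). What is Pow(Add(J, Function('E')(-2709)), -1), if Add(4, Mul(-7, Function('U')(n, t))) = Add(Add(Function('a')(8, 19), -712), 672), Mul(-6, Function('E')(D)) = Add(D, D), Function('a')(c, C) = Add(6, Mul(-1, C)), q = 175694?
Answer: Rational(7, 1236236) ≈ 5.6623e-6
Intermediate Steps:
Function('E')(D) = Mul(Rational(-1, 3), D) (Function('E')(D) = Mul(Rational(-1, 6), Add(D, D)) = Mul(Rational(-1, 6), Mul(2, D)) = Mul(Rational(-1, 3), D))
Function('U')(n, t) = Rational(57, 7) (Function('U')(n, t) = Add(Rational(4, 7), Mul(Rational(-1, 7), Add(Add(Add(6, Mul(-1, 19)), -712), 672))) = Add(Rational(4, 7), Mul(Rational(-1, 7), Add(Add(Add(6, -19), -712), 672))) = Add(Rational(4, 7), Mul(Rational(-1, 7), Add(Add(-13, -712), 672))) = Add(Rational(4, 7), Mul(Rational(-1, 7), Add(-725, 672))) = Add(Rational(4, 7), Mul(Rational(-1, 7), -53)) = Add(Rational(4, 7), Rational(53, 7)) = Rational(57, 7))
J = Rational(1229915, 7) (J = Add(175694, Rational(57, 7)) = Rational(1229915, 7) ≈ 1.7570e+5)
Pow(Add(J, Function('E')(-2709)), -1) = Pow(Add(Rational(1229915, 7), Mul(Rational(-1, 3), -2709)), -1) = Pow(Add(Rational(1229915, 7), 903), -1) = Pow(Rational(1236236, 7), -1) = Rational(7, 1236236)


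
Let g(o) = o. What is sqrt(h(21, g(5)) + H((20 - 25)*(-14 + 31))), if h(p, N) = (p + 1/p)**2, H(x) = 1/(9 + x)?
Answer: sqrt(282097237)/798 ≈ 21.047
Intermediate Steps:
sqrt(h(21, g(5)) + H((20 - 25)*(-14 + 31))) = sqrt((1 + 21**2)**2/21**2 + 1/(9 + (20 - 25)*(-14 + 31))) = sqrt((1 + 441)**2/441 + 1/(9 - 5*17)) = sqrt((1/441)*442**2 + 1/(9 - 85)) = sqrt((1/441)*195364 + 1/(-76)) = sqrt(195364/441 - 1/76) = sqrt(14847223/33516) = sqrt(282097237)/798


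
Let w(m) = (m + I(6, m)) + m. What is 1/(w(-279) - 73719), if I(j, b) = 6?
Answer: -1/74271 ≈ -1.3464e-5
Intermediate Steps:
w(m) = 6 + 2*m (w(m) = (m + 6) + m = (6 + m) + m = 6 + 2*m)
1/(w(-279) - 73719) = 1/((6 + 2*(-279)) - 73719) = 1/((6 - 558) - 73719) = 1/(-552 - 73719) = 1/(-74271) = -1/74271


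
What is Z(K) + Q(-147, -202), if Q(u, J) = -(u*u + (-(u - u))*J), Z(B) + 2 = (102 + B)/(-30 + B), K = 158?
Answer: -691487/32 ≈ -21609.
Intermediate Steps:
Z(B) = -2 + (102 + B)/(-30 + B)
Q(u, J) = -u² (Q(u, J) = -(u² + (-1*0)*J) = -(u² + 0*J) = -(u² + 0) = -u²)
Z(K) + Q(-147, -202) = (162 - 1*158)/(-30 + 158) - 1*(-147)² = (162 - 158)/128 - 1*21609 = (1/128)*4 - 21609 = 1/32 - 21609 = -691487/32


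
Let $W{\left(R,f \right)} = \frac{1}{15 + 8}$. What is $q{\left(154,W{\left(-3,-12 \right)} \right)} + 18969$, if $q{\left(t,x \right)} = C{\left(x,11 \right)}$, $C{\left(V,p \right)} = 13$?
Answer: $18982$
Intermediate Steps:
$W{\left(R,f \right)} = \frac{1}{23}$
$q{\left(t,x \right)} = 13$
$q{\left(154,W{\left(-3,-12 \right)} \right)} + 18969 = 13 + 18969 = 18982$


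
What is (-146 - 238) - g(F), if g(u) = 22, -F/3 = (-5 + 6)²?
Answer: -406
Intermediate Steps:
F = -3 (F = -3*(-5 + 6)² = -3*1² = -3*1 = -3)
(-146 - 238) - g(F) = (-146 - 238) - 1*22 = -384 - 22 = -406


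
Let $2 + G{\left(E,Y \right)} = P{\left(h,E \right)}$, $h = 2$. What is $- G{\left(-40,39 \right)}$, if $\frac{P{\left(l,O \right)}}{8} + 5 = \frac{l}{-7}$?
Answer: $\frac{310}{7} \approx 44.286$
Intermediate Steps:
$P{\left(l,O \right)} = -40 - \frac{8 l}{7}$ ($P{\left(l,O \right)} = -40 + 8 \frac{l}{-7} = -40 + 8 l \left(- \frac{1}{7}\right) = -40 + 8 \left(- \frac{l}{7}\right) = -40 - \frac{8 l}{7}$)
$G{\left(E,Y \right)} = - \frac{310}{7}$ ($G{\left(E,Y \right)} = -2 - \frac{296}{7} = - \frac{310}{7}$)
$- G{\left(-40,39 \right)} = \left(-1\right) \left(- \frac{310}{7}\right) = \frac{310}{7}$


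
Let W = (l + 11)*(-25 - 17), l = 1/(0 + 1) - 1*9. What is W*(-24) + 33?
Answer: 3057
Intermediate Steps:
l = -8 (l = 1/1 - 9 = 1 - 9 = -8)
W = -126 (W = (-8 + 11)*(-25 - 17) = 3*(-42) = -126)
W*(-24) + 33 = -126*(-24) + 33 = 3024 + 33 = 3057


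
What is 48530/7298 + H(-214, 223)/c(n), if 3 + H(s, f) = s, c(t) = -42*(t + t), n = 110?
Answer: 32142919/4816680 ≈ 6.6732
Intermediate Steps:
c(t) = -84*t
H(s, f) = -3 + s
48530/7298 + H(-214, 223)/c(n) = 48530/7298 + (-3 - 214)/((-84*110)) = 48530*(1/7298) - 217/(-9240) = 24265/3649 - 217*(-1/9240) = 24265/3649 + 31/1320 = 32142919/4816680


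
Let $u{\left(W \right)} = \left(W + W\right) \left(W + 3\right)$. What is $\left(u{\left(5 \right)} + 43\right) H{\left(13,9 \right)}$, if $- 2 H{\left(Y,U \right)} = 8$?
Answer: $-492$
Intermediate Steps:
$u{\left(W \right)} = 2 W \left(3 + W\right)$
$H{\left(Y,U \right)} = -4$ ($H{\left(Y,U \right)} = \left(- \frac{1}{2}\right) 8 = -4$)
$\left(u{\left(5 \right)} + 43\right) H{\left(13,9 \right)} = \left(2 \cdot 5 \left(3 + 5\right) + 43\right) \left(-4\right) = \left(2 \cdot 5 \cdot 8 + 43\right) \left(-4\right) = \left(80 + 43\right) \left(-4\right) = 123 \left(-4\right) = -492$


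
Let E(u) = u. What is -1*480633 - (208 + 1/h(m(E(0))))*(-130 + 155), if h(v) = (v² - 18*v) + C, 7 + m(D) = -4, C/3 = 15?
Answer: -176843237/364 ≈ -4.8583e+5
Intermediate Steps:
C = 45 (C = 3*15 = 45)
m(D) = -11 (m(D) = -7 - 4 = -11)
h(v) = 45 + v² - 18*v (h(v) = (v² - 18*v) + 45 = 45 + v² - 18*v)
-1*480633 - (208 + 1/h(m(E(0))))*(-130 + 155) = -1*480633 - (208 + 1/(45 + (-11)² - 18*(-11)))*(-130 + 155) = -480633 - (208 + 1/(45 + 121 + 198))*25 = -480633 - (208 + 1/364)*25 = -480633 - 75713*25/364 = -480633 - 1*1892825/364 = -480633 - 1892825/364 = -176843237/364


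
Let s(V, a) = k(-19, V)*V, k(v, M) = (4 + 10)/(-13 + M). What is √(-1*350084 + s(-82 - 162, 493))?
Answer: 2*I*√5780455051/257 ≈ 591.67*I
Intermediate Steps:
k(v, M) = 14/(-13 + M)
s(V, a) = 14*V/(-13 + V) (s(V, a) = (14/(-13 + V))*V = 14*V/(-13 + V))
√(-1*350084 + s(-82 - 162, 493)) = √(-1*350084 + 14*(-82 - 162)/(-13 + (-82 - 162))) = √(-350084 + 14*(-244)/(-13 - 244)) = √(-350084 + 14*(-244)/(-257)) = √(-350084 + 14*(-244)*(-1/257)) = √(-350084 + 3416/257) = √(-89968172/257) = 2*I*√5780455051/257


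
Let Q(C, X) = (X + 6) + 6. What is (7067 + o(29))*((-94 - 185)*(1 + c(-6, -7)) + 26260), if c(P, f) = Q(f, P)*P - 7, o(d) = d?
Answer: 269491888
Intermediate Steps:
Q(C, X) = 12 + X (Q(C, X) = (6 + X) + 6 = 12 + X)
c(P, f) = -7 + P*(12 + P) (c(P, f) = (12 + P)*P - 7 = P*(12 + P) - 7 = -7 + P*(12 + P))
(7067 + o(29))*((-94 - 185)*(1 + c(-6, -7)) + 26260) = (7067 + 29)*((-94 - 185)*(1 + (-7 - 6*(12 - 6))) + 26260) = 7096*(-279*(1 + (-7 - 6*6)) + 26260) = 7096*(-279*(1 + (-7 - 36)) + 26260) = 7096*(-279*(1 - 43) + 26260) = 7096*(-279*(-42) + 26260) = 7096*(11718 + 26260) = 7096*37978 = 269491888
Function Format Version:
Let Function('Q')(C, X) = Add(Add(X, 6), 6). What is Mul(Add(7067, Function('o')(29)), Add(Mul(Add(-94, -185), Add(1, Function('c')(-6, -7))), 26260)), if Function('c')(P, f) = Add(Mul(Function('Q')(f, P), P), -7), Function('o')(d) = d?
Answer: 269491888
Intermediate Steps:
Function('Q')(C, X) = Add(12, X) (Function('Q')(C, X) = Add(Add(6, X), 6) = Add(12, X))
Function('c')(P, f) = Add(-7, Mul(P, Add(12, P))) (Function('c')(P, f) = Add(Mul(Add(12, P), P), -7) = Add(Mul(P, Add(12, P)), -7) = Add(-7, Mul(P, Add(12, P))))
Mul(Add(7067, Function('o')(29)), Add(Mul(Add(-94, -185), Add(1, Function('c')(-6, -7))), 26260)) = Mul(Add(7067, 29), Add(Mul(Add(-94, -185), Add(1, Add(-7, Mul(-6, Add(12, -6))))), 26260)) = Mul(7096, Add(Mul(-279, Add(1, Add(-7, Mul(-6, 6)))), 26260)) = Mul(7096, Add(Mul(-279, Add(1, Add(-7, -36))), 26260)) = Mul(7096, Add(Mul(-279, Add(1, -43)), 26260)) = Mul(7096, Add(Mul(-279, -42), 26260)) = Mul(7096, Add(11718, 26260)) = Mul(7096, 37978) = 269491888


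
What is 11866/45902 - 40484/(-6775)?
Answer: 969344359/155493025 ≈ 6.2340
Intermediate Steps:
11866/45902 - 40484/(-6775) = 11866*(1/45902) - 40484*(-1/6775) = 5933/22951 + 40484/6775 = 969344359/155493025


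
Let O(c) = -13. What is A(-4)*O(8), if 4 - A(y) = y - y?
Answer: -52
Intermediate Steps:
A(y) = 4 (A(y) = 4 - (y - y) = 4 - 1*0 = 4 + 0 = 4)
A(-4)*O(8) = 4*(-13) = -52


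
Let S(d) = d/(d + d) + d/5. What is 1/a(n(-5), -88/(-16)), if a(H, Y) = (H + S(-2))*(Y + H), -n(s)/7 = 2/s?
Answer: 100/2407 ≈ 0.041546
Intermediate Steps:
S(d) = ½ + d/5 (S(d) = d/((2*d)) + d*(⅕) = d*(1/(2*d)) + d/5 = ½ + d/5)
n(s) = -14/s
a(H, Y) = (⅒ + H)*(H + Y) (a(H, Y) = (H + (½ + (⅕)*(-2)))*(Y + H) = (H + (½ - ⅖))*(H + Y) = (H + ⅒)*(H + Y) = (⅒ + H)*(H + Y))
1/a(n(-5), -88/(-16)) = 1/((-14/(-5))² + (-14/(-5))/10 + (-88/(-16))/10 + (-14/(-5))*(-88/(-16))) = 1/((-14*(-⅕))² + (-14*(-⅕))/10 + (-88*(-1/16))/10 + (-14*(-⅕))*(-88*(-1/16))) = 1/((14/5)² + (⅒)*(14/5) + (⅒)*(11/2) + (14/5)*(11/2)) = 1/(196/25 + 7/25 + 11/20 + 77/5) = 1/(2407/100) = 100/2407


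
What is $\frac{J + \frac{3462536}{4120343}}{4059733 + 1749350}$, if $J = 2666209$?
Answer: $\frac{1569385578889}{3419344925067} \approx 0.45897$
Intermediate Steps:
$\frac{J + \frac{3462536}{4120343}}{4059733 + 1749350} = \frac{2666209 + \frac{3462536}{4120343}}{4059733 + 1749350} = \frac{2666209 + 3462536 \cdot \frac{1}{4120343}}{5809083} = \left(2666209 + \frac{3462536}{4120343}\right) \frac{1}{5809083} = \frac{10985699052223}{4120343} \cdot \frac{1}{5809083} = \frac{1569385578889}{3419344925067}$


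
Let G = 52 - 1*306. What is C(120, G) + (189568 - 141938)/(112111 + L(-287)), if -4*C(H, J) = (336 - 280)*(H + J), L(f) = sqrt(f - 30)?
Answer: 11792276209909/6284438319 - 23815*I*sqrt(317)/6284438319 ≈ 1876.4 - 6.747e-5*I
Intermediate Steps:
L(f) = sqrt(-30 + f)
G = -254 (G = 52 - 306 = -254)
C(H, J) = -14*H - 14*J (C(H, J) = -(336 - 280)*(H + J)/4 = -14*(H + J) = -(56*H + 56*J)/4 = -14*H - 14*J)
C(120, G) + (189568 - 141938)/(112111 + L(-287)) = (-14*120 - 14*(-254)) + (189568 - 141938)/(112111 + sqrt(-30 - 287)) = (-1680 + 3556) + 47630/(112111 + sqrt(-317)) = 1876 + 47630/(112111 + I*sqrt(317))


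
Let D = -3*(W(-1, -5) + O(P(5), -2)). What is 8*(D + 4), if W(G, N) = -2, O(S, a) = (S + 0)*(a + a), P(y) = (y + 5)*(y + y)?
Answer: 9680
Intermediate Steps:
P(y) = 2*y*(5 + y) (P(y) = (5 + y)*(2*y) = 2*y*(5 + y))
O(S, a) = 2*S*a (O(S, a) = S*(2*a) = 2*S*a)
D = 1206 (D = -3*(-2 + 2*(2*5*(5 + 5))*(-2)) = -3*(-2 + 2*(2*5*10)*(-2)) = -3*(-2 + 2*100*(-2)) = -3*(-2 - 400) = -3*(-402) = 1206)
8*(D + 4) = 8*(1206 + 4) = 8*1210 = 9680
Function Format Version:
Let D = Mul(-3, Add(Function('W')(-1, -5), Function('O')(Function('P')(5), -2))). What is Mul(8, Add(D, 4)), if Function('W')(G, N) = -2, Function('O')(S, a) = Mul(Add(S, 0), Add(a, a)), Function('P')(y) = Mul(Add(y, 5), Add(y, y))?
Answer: 9680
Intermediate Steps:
Function('P')(y) = Mul(2, y, Add(5, y)) (Function('P')(y) = Mul(Add(5, y), Mul(2, y)) = Mul(2, y, Add(5, y)))
Function('O')(S, a) = Mul(2, S, a) (Function('O')(S, a) = Mul(S, Mul(2, a)) = Mul(2, S, a))
D = 1206 (D = Mul(-3, Add(-2, Mul(2, Mul(2, 5, Add(5, 5)), -2))) = Mul(-3, Add(-2, Mul(2, Mul(2, 5, 10), -2))) = Mul(-3, Add(-2, Mul(2, 100, -2))) = Mul(-3, Add(-2, -400)) = Mul(-3, -402) = 1206)
Mul(8, Add(D, 4)) = Mul(8, Add(1206, 4)) = Mul(8, 1210) = 9680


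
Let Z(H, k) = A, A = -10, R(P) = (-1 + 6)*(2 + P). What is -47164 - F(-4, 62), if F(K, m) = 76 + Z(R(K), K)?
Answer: -47230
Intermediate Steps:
R(P) = 10 + 5*P (R(P) = 5*(2 + P) = 10 + 5*P)
Z(H, k) = -10
F(K, m) = 66 (F(K, m) = 76 - 10 = 66)
-47164 - F(-4, 62) = -47164 - 1*66 = -47164 - 66 = -47230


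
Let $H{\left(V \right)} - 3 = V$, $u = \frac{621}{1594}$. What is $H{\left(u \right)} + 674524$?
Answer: $\frac{1075196659}{1594} \approx 6.7453 \cdot 10^{5}$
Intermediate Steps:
$u = \frac{621}{1594}$ ($u = 621 \cdot \frac{1}{1594} = \frac{621}{1594} \approx 0.38959$)
$H{\left(V \right)} = 3 + V$
$H{\left(u \right)} + 674524 = \left(3 + \frac{621}{1594}\right) + 674524 = \frac{5403}{1594} + 674524 = \frac{1075196659}{1594}$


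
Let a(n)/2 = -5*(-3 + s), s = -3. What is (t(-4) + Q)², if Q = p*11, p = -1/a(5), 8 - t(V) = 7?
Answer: 2401/3600 ≈ 0.66694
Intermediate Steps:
t(V) = 1 (t(V) = 8 - 1*7 = 8 - 7 = 1)
a(n) = 60 (a(n) = 2*(-5*(-3 - 3)) = 2*(-5*(-6)) = 2*30 = 60)
p = -1/60 ≈ -0.016667
Q = -11/60 (Q = -1/60*11 = -11/60 ≈ -0.18333)
(t(-4) + Q)² = (1 - 11/60)² = (49/60)² = 2401/3600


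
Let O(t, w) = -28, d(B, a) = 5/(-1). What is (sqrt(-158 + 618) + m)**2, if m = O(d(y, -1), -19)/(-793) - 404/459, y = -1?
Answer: 61038375188140/132486536169 - 1230080*sqrt(115)/363987 ≈ 424.47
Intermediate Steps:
d(B, a) = -5 (d(B, a) = 5*(-1) = -5)
m = -307520/363987 (m = -28/(-793) - 404/459 = -28*(-1/793) - 404*1/459 = 28/793 - 404/459 = -307520/363987 ≈ -0.84487)
(sqrt(-158 + 618) + m)**2 = (sqrt(-158 + 618) - 307520/363987)**2 = (sqrt(460) - 307520/363987)**2 = (2*sqrt(115) - 307520/363987)**2 = (-307520/363987 + 2*sqrt(115))**2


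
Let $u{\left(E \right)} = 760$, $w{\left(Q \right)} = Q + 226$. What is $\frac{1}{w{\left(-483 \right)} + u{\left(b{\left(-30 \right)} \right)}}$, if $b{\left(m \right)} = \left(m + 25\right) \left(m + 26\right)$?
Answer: $\frac{1}{503} \approx 0.0019881$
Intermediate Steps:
$w{\left(Q \right)} = 226 + Q$
$b{\left(m \right)} = \left(25 + m\right) \left(26 + m\right)$
$\frac{1}{w{\left(-483 \right)} + u{\left(b{\left(-30 \right)} \right)}} = \frac{1}{\left(226 - 483\right) + 760} = \frac{1}{-257 + 760} = \frac{1}{503}$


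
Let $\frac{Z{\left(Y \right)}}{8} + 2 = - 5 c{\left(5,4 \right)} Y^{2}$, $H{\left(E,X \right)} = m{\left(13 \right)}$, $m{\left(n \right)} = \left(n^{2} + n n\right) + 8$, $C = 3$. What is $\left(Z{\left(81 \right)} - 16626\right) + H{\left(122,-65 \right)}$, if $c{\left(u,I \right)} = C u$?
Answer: $-3952896$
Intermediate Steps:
$m{\left(n \right)} = 8 + 2 n^{2}$ ($m{\left(n \right)} = \left(n^{2} + n^{2}\right) + 8 = 2 n^{2} + 8 = 8 + 2 n^{2}$)
$H{\left(E,X \right)} = 346$ ($H{\left(E,X \right)} = 8 + 2 \cdot 13^{2} = 8 + 2 \cdot 169 = 8 + 338 = 346$)
$c{\left(u,I \right)} = 3 u$
$Z{\left(Y \right)} = -16 - 600 Y^{2}$ ($Z{\left(Y \right)} = -16 + 8 \left(- 5 \cdot 3 \cdot 5 Y^{2}\right) = -16 + 8 \left(- 5 \cdot 15 Y^{2}\right) = -16 + 8 \left(- 75 Y^{2}\right) = -16 - 600 Y^{2}$)
$\left(Z{\left(81 \right)} - 16626\right) + H{\left(122,-65 \right)} = \left(\left(-16 - 600 \cdot 81^{2}\right) - 16626\right) + 346 = \left(\left(-16 - 3936600\right) - 16626\right) + 346 = \left(-3936616 - 16626\right) + 346 = -3953242 + 346 = -3952896$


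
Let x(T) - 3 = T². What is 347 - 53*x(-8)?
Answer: -3204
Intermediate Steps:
x(T) = 3 + T²
347 - 53*x(-8) = 347 - 53*(3 + (-8)²) = 347 - 53*(3 + 64) = 347 - 53*67 = 347 - 3551 = -3204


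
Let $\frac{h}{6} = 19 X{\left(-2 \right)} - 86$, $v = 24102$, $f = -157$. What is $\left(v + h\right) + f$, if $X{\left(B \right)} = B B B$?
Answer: $22517$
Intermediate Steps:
$X{\left(B \right)} = B^{3}$ ($X{\left(B \right)} = B^{2} B = B^{3}$)
$h = -1428$ ($h = 6 \left(19 \left(-2\right)^{3} - 86\right) = 6 \left(19 \left(-8\right) - 86\right) = 6 \left(-152 - 86\right) = 6 \left(-238\right) = -1428$)
$\left(v + h\right) + f = \left(24102 - 1428\right) - 157 = 22674 - 157 = 22517$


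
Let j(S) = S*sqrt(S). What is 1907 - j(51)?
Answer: 1907 - 51*sqrt(51) ≈ 1542.8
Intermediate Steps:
j(S) = S**(3/2)
1907 - j(51) = 1907 - 51**(3/2) = 1907 - 51*sqrt(51)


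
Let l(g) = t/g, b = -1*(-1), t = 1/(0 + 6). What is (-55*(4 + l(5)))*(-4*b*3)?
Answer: 2662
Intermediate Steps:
t = ⅙ (t = 1/6 = ⅙ ≈ 0.16667)
b = 1
l(g) = 1/(6*g)
(-55*(4 + l(5)))*(-4*b*3) = (-55*(4 + (⅙)/5))*(-4*1*3) = (-55*(4 + (⅙)*(⅕)))*(-4*3) = -55*(4 + 1/30)*(-12) = -1331/6*(-12) = 2662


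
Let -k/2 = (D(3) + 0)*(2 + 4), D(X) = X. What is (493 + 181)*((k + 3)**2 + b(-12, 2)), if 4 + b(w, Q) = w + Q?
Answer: 724550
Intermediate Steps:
b(w, Q) = -4 + Q + w (b(w, Q) = -4 + (w + Q) = -4 + (Q + w) = -4 + Q + w)
k = -36 (k = -2*(3 + 0)*(2 + 4) = -6*6 = -2*18 = -36)
(493 + 181)*((k + 3)**2 + b(-12, 2)) = (493 + 181)*((-36 + 3)**2 + (-4 + 2 - 12)) = 674*((-33)**2 - 14) = 674*(1089 - 14) = 674*1075 = 724550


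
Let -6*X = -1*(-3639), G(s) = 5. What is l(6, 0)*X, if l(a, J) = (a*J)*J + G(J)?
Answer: -6065/2 ≈ -3032.5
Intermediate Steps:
l(a, J) = 5 + a*J² (l(a, J) = (a*J)*J + 5 = (J*a)*J + 5 = a*J² + 5 = 5 + a*J²)
X = -1213/2 (X = -(-1)*(-3639)/6 = -⅙*3639 = -1213/2 ≈ -606.50)
l(6, 0)*X = (5 + 6*0²)*(-1213/2) = (5 + 6*0)*(-1213/2) = (5 + 0)*(-1213/2) = 5*(-1213/2) = -6065/2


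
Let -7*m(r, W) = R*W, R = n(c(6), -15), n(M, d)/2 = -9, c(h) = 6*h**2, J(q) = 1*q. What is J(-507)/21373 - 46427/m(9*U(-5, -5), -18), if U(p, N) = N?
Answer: 6945825629/6924852 ≈ 1003.0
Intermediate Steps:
J(q) = q
n(M, d) = -18 (n(M, d) = 2*(-9) = -18)
R = -18
m(r, W) = 18*W/7 (m(r, W) = -(-18)*W/7 = 18*W/7)
J(-507)/21373 - 46427/m(9*U(-5, -5), -18) = -507/21373 - 46427/((18/7)*(-18)) = -507*1/21373 - 46427/(-324/7) = -507/21373 - 46427*(-7/324) = -507/21373 + 324989/324 = 6945825629/6924852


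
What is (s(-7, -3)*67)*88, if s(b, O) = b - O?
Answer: -23584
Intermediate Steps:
(s(-7, -3)*67)*88 = ((-7 - 1*(-3))*67)*88 = ((-7 + 3)*67)*88 = -4*67*88 = -268*88 = -23584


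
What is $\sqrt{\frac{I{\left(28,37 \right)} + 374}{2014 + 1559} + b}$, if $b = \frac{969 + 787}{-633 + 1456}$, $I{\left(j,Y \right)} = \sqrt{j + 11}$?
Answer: $\frac{\sqrt{2150540174690 + 268899613 \sqrt{39}}}{980193} \approx 1.4967$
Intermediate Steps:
$I{\left(j,Y \right)} = \sqrt{11 + j}$
$b = \frac{1756}{823} \approx 2.1337$
$\sqrt{\frac{I{\left(28,37 \right)} + 374}{2014 + 1559} + b} = \sqrt{\frac{\sqrt{11 + 28} + 374}{2014 + 1559} + \frac{1756}{823}} = \sqrt{\frac{\sqrt{39} + 374}{3573} + \frac{1756}{823}} = \sqrt{\left(374 + \sqrt{39}\right) \frac{1}{3573} + \frac{1756}{823}} = \sqrt{\left(\frac{374}{3573} + \frac{\sqrt{39}}{3573}\right) + \frac{1756}{823}} = \sqrt{\frac{6581990}{2940579} + \frac{\sqrt{39}}{3573}}$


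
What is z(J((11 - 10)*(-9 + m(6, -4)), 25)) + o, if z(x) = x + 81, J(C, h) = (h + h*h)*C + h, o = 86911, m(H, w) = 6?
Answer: 85067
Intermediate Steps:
J(C, h) = h + C*(h + h²) (J(C, h) = (h + h²)*C + h = C*(h + h²) + h = h + C*(h + h²))
z(x) = 81 + x
z(J((11 - 10)*(-9 + m(6, -4)), 25)) + o = (81 + 25*(1 + (11 - 10)*(-9 + 6) + ((11 - 10)*(-9 + 6))*25)) + 86911 = (81 + 25*(1 + 1*(-3) + (1*(-3))*25)) + 86911 = (81 + 25*(1 - 3 - 3*25)) + 86911 = (81 + 25*(1 - 3 - 75)) + 86911 = (81 + 25*(-77)) + 86911 = (81 - 1925) + 86911 = -1844 + 86911 = 85067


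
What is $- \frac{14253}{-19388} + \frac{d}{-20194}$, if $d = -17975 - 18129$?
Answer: $\frac{493904717}{195760636} \approx 2.523$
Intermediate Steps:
$d = -36104$ ($d = -17975 - 18129 = -36104$)
$- \frac{14253}{-19388} + \frac{d}{-20194} = - \frac{14253}{-19388} - \frac{36104}{-20194} = \left(-14253\right) \left(- \frac{1}{19388}\right) - - \frac{18052}{10097} = \frac{14253}{19388} + \frac{18052}{10097} = \frac{493904717}{195760636}$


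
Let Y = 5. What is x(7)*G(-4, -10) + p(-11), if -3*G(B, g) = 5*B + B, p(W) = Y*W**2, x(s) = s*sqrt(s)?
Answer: 605 + 56*sqrt(7) ≈ 753.16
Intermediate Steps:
x(s) = s**(3/2)
p(W) = 5*W**2
G(B, g) = -2*B (G(B, g) = -(5*B + B)/3 = -2*B)
x(7)*G(-4, -10) + p(-11) = 7**(3/2)*(-2*(-4)) + 5*(-11)**2 = (7*sqrt(7))*8 + 5*121 = 56*sqrt(7) + 605 = 605 + 56*sqrt(7)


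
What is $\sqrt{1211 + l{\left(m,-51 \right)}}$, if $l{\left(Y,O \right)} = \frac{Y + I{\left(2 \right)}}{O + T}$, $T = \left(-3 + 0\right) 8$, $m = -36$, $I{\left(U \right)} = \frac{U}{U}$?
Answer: $\frac{2 \sqrt{68145}}{15} \approx 34.806$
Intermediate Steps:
$I{\left(U \right)} = 1$
$T = -24$ ($T = \left(-3\right) 8 = -24$)
$l{\left(Y,O \right)} = \frac{1 + Y}{-24 + O}$ ($l{\left(Y,O \right)} = \frac{Y + 1}{O - 24} = \frac{1 + Y}{-24 + O}$)
$\sqrt{1211 + l{\left(m,-51 \right)}} = \sqrt{1211 + \frac{1 - 36}{-24 - 51}} = \sqrt{1211 + \frac{1}{-75} \left(-35\right)} = \sqrt{1211 - - \frac{7}{15}} = \sqrt{1211 + \frac{7}{15}} = \sqrt{\frac{18172}{15}} = \frac{2 \sqrt{68145}}{15}$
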